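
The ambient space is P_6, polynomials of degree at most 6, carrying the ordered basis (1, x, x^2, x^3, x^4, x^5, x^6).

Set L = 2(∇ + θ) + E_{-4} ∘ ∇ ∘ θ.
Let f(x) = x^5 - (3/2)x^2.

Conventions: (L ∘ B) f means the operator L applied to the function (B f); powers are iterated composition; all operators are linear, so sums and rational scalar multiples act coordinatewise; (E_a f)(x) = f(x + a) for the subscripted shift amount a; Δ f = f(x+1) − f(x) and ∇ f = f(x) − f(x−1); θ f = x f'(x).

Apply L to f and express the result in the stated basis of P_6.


∇ f = 5x^4 - 10x^3 + 10x^2 - 8x + 5/2
θ f = 5x^5 - 3x^2
(∇ + θ) f = 5x^5 + 5x^4 - 10x^3 + 7x^2 - 8x + 5/2
(2(∇ + θ)) f = 10x^5 + 10x^4 - 20x^3 + 14x^2 - 16x + 5
θ f = 5x^5 - 3x^2
∇ θ f = 25x^4 - 50x^3 + 50x^2 - 31x + 8
E_{-4} ∇ θ f = 25x^4 - 450x^3 + 3050x^2 - 9231x + 10532
(2(∇ + θ) + E_{-4} ∘ ∇ ∘ θ) f = 10x^5 + 35x^4 - 470x^3 + 3064x^2 - 9247x + 10537

the result is g(x) = 10x^5 + 35x^4 - 470x^3 + 3064x^2 - 9247x + 10537


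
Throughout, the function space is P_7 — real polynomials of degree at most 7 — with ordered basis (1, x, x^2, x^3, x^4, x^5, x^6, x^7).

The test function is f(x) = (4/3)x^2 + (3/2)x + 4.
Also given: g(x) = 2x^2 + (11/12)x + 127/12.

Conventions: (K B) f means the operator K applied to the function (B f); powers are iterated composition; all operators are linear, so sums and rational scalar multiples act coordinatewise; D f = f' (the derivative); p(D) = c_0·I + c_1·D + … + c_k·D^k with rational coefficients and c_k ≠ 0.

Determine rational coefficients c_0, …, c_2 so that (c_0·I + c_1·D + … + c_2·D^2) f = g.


c_0 = 3/2, c_1 = -1/2, c_2 = 2

D^0 f = (4/3)x^2 + (3/2)x + 4
D^1 f = (8/3)x + 3/2
D^2 f = 8/3
matching coefficients of g against c_0 f + c_1 Df + … from the top degree down determines the c_i
solution: c_0 = 3/2, c_1 = -1/2, c_2 = 2


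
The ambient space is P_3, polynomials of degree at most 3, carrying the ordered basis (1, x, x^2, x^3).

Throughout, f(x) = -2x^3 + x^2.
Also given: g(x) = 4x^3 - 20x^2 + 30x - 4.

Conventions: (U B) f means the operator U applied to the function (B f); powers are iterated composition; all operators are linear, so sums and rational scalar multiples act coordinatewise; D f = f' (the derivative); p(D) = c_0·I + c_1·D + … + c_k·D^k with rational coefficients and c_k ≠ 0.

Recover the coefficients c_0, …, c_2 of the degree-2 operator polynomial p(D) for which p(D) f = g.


D^0 f = -2x^3 + x^2
D^1 f = -6x^2 + 2x
D^2 f = -12x + 2
matching coefficients of g against c_0 f + c_1 Df + … from the top degree down determines the c_i
solution: c_0 = -2, c_1 = 3, c_2 = -2

c_0 = -2, c_1 = 3, c_2 = -2


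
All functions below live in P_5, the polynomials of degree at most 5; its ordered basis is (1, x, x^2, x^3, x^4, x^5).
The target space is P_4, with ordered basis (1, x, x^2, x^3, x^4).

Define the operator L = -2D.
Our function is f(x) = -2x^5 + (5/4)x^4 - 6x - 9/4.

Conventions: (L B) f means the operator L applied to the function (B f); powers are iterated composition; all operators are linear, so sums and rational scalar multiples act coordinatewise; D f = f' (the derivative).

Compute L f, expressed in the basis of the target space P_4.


D f = -10x^4 + 5x^3 - 6
(-2D) f = 20x^4 - 10x^3 + 12

the image equals g(x) = 20x^4 - 10x^3 + 12


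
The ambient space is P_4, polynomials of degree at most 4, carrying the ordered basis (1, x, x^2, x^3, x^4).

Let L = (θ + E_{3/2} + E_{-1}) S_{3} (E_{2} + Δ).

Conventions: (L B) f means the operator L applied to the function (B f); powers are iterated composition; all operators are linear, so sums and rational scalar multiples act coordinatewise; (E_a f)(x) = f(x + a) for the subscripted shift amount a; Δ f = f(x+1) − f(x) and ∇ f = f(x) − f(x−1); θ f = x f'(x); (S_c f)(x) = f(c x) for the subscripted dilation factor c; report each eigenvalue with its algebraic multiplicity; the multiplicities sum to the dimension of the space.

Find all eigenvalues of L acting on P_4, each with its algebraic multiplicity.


image of 1: 2
image of x: 9x + 15/2
image of x^2: 36x^2 + 63x + 193/4
image of x^3: 135x^3 + (729/2)x^2 + (1917/4)x + 2943/8
image of x^4: 486x^4 + 1782x^3 + (6291/2)x^2 + (9045/2)x + 35617/16
the matrix is upper triangular; its diagonal is (2, 9, 36, 135, 486)
for a triangular matrix the eigenvalues are the diagonal entries, with algebraic multiplicity their repetition count

λ = 2 (multiplicity 1), λ = 9 (multiplicity 1), λ = 36 (multiplicity 1), λ = 135 (multiplicity 1), λ = 486 (multiplicity 1)


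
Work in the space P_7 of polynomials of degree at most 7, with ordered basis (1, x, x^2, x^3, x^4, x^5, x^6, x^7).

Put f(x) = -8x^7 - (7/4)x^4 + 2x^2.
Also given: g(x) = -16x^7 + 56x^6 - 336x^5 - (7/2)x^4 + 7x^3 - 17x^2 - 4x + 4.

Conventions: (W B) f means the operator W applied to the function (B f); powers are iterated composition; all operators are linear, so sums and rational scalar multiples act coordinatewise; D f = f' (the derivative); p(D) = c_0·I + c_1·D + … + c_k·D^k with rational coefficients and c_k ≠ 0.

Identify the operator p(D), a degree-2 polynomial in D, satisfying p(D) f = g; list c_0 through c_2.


c_0 = 2, c_1 = -1, c_2 = 1

D^0 f = -8x^7 - (7/4)x^4 + 2x^2
D^1 f = -56x^6 - 7x^3 + 4x
D^2 f = -336x^5 - 21x^2 + 4
matching coefficients of g against c_0 f + c_1 Df + … from the top degree down determines the c_i
solution: c_0 = 2, c_1 = -1, c_2 = 1


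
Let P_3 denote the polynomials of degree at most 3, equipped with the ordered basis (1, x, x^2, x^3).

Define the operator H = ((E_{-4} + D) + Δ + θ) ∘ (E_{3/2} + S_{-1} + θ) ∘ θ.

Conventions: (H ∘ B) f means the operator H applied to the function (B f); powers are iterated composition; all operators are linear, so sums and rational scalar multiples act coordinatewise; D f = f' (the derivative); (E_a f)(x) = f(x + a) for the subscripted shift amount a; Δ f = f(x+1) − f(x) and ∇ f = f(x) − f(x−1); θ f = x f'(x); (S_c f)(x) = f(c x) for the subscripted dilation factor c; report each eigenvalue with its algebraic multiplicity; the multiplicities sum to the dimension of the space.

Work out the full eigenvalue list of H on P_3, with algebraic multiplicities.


image of 1: 0
image of x: 2x - 1/2
image of x^2: 24x^2 - 20x + 257/2
image of x^3: 36x^3 - (27/2)x^2 + (891/2)x - 2943/8
the matrix is upper triangular; its diagonal is (0, 2, 24, 36)
for a triangular matrix the eigenvalues are the diagonal entries, with algebraic multiplicity their repetition count

λ = 0 (multiplicity 1), λ = 2 (multiplicity 1), λ = 24 (multiplicity 1), λ = 36 (multiplicity 1)


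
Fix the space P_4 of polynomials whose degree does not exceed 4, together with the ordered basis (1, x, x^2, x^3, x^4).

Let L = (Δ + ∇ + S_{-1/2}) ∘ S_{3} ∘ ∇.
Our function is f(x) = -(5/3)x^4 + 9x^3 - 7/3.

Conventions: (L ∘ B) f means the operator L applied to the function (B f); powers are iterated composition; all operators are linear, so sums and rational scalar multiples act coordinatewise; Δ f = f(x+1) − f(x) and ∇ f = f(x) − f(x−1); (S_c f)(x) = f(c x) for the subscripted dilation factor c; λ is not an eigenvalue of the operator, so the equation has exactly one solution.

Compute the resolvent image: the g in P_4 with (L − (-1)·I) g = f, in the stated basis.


the image equals g(x) = -(5/3)x^4 - (27/2)x^3 + (9189/8)x^2 + (36757/8)x - 17063

write g with unknown coordinates in the stated basis and equate coefficients in (L − (-1)·I) g = f
solving from the highest basis element down gives g = -(5/3)x^4 - (27/2)x^3 + (9189/8)x^2 + (36757/8)x - 17063
check: L g = (45/2)x^3 - (9189/8)x^2 - (36757/8)x + 51182/3
so L g − (-1)·g = -(5/3)x^4 + 9x^3 - 7/3 = f ✓


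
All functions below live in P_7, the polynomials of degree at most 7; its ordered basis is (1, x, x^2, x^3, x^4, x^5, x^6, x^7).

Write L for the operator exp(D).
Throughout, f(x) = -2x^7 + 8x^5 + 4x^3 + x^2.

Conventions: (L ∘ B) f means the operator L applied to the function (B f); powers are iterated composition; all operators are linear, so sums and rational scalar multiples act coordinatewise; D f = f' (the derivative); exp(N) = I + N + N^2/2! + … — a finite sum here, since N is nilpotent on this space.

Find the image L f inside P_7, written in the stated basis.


order-1 term: -14x^6 + 40x^4 + 12x^2 + 2x
order-2 term: -42x^5 + 80x^3 + 12x + 1
order-3 term: -70x^4 + 80x^2 + 4
order-4 term: -70x^3 + 40x
order-5 term: -42x^2 + 8
order-6 term: -14x
order-7 term: -2
the series for exp(D) f terminates at order 7
exp(D) f = -2x^7 - 14x^6 - 34x^5 - 30x^4 + 14x^3 + 51x^2 + 40x + 11

the result is g(x) = -2x^7 - 14x^6 - 34x^5 - 30x^4 + 14x^3 + 51x^2 + 40x + 11


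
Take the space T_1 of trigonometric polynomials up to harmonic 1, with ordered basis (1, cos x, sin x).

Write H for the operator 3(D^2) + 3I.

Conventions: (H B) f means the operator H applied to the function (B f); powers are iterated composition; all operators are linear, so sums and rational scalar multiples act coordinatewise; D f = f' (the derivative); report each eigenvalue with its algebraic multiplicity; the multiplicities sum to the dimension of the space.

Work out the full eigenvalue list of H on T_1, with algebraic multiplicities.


image of 1: 3
image of cos x: 0
image of sin x: 0
the matrix is diagonal; its diagonal is (3, 0, 0)
for a triangular matrix the eigenvalues are the diagonal entries, with algebraic multiplicity their repetition count

λ = 0 (multiplicity 2), λ = 3 (multiplicity 1)


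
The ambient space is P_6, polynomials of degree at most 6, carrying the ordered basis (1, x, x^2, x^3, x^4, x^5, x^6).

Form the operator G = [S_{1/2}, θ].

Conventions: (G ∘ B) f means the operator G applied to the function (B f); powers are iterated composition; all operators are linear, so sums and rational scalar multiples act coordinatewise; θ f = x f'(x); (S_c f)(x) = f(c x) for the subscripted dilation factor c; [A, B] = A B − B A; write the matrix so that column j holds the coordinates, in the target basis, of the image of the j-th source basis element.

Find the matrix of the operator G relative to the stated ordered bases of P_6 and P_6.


the matrix is [[0, 0, 0, 0, 0, 0, 0]; [0, 0, 0, 0, 0, 0, 0]; [0, 0, 0, 0, 0, 0, 0]; [0, 0, 0, 0, 0, 0, 0]; [0, 0, 0, 0, 0, 0, 0]; [0, 0, 0, 0, 0, 0, 0]; [0, 0, 0, 0, 0, 0, 0]] (rows listed top to bottom)

image of 1: 0
image of x: 0
image of x^2: 0
image of x^3: 0
image of x^4: 0
image of x^5: 0
image of x^6: 0
each image's coordinates form column j of the matrix


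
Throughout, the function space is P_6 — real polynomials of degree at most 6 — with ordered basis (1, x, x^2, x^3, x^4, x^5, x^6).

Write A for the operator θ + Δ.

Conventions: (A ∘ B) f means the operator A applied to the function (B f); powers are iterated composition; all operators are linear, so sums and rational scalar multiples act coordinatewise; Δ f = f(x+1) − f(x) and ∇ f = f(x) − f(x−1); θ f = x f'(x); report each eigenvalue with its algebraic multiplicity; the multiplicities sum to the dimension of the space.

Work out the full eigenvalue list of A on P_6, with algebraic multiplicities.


image of 1: 0
image of x: x + 1
image of x^2: 2x^2 + 2x + 1
image of x^3: 3x^3 + 3x^2 + 3x + 1
image of x^4: 4x^4 + 4x^3 + 6x^2 + 4x + 1
image of x^5: 5x^5 + 5x^4 + 10x^3 + 10x^2 + 5x + 1
image of x^6: 6x^6 + 6x^5 + 15x^4 + 20x^3 + 15x^2 + 6x + 1
the matrix is upper triangular; its diagonal is (0, 1, 2, 3, 4, 5, 6)
for a triangular matrix the eigenvalues are the diagonal entries, with algebraic multiplicity their repetition count

λ = 0 (multiplicity 1), λ = 1 (multiplicity 1), λ = 2 (multiplicity 1), λ = 3 (multiplicity 1), λ = 4 (multiplicity 1), λ = 5 (multiplicity 1), λ = 6 (multiplicity 1)


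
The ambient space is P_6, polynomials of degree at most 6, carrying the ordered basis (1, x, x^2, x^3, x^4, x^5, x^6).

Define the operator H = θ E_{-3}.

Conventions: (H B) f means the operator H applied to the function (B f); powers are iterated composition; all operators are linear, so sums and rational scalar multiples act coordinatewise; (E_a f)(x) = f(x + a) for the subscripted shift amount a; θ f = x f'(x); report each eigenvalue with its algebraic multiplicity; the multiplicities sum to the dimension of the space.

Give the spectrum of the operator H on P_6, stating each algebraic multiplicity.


image of 1: 0
image of x: x
image of x^2: 2x^2 - 6x
image of x^3: 3x^3 - 18x^2 + 27x
image of x^4: 4x^4 - 36x^3 + 108x^2 - 108x
image of x^5: 5x^5 - 60x^4 + 270x^3 - 540x^2 + 405x
image of x^6: 6x^6 - 90x^5 + 540x^4 - 1620x^3 + 2430x^2 - 1458x
the matrix is upper triangular; its diagonal is (0, 1, 2, 3, 4, 5, 6)
for a triangular matrix the eigenvalues are the diagonal entries, with algebraic multiplicity their repetition count

λ = 0 (multiplicity 1), λ = 1 (multiplicity 1), λ = 2 (multiplicity 1), λ = 3 (multiplicity 1), λ = 4 (multiplicity 1), λ = 5 (multiplicity 1), λ = 6 (multiplicity 1)


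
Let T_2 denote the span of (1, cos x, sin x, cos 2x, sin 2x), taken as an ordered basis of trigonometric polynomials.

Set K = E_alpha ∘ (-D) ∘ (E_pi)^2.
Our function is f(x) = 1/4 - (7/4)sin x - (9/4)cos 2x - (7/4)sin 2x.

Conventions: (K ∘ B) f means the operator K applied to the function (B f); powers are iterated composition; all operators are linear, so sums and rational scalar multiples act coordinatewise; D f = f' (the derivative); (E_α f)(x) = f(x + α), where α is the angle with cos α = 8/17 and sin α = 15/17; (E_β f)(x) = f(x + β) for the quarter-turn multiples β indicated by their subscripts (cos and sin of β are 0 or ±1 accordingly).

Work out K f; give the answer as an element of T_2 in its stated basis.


the image equals g(x) = (14/17)cos x - (105/68)sin x - (3287/578)cos 2x - (231/578)sin 2x

E_pi f = 1/4 + (7/4)sin x - (9/4)cos 2x - (7/4)sin 2x
E_pi E_pi f = 1/4 - (7/4)sin x - (9/4)cos 2x - (7/4)sin 2x
D (E_pi)^2 f = -(7/4)cos x - (7/2)cos 2x + (9/2)sin 2x
(-D) (E_pi)^2 f = (7/4)cos x + (7/2)cos 2x - (9/2)sin 2x
E_alpha (-D) (E_pi)^2 f = (14/17)cos x - (105/68)sin x - (3287/578)cos 2x - (231/578)sin 2x


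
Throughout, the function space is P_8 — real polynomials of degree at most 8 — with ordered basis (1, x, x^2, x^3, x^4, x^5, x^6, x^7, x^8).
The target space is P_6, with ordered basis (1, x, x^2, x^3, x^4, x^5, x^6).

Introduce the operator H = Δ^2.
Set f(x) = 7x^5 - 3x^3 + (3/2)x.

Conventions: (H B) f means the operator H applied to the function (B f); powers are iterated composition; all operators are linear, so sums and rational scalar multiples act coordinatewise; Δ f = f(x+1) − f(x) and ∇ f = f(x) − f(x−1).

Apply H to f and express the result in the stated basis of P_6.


Δ f = 35x^4 + 70x^3 + 61x^2 + 26x + 11/2
Δ Δ f = 140x^3 + 420x^2 + 472x + 192

the image equals g(x) = 140x^3 + 420x^2 + 472x + 192


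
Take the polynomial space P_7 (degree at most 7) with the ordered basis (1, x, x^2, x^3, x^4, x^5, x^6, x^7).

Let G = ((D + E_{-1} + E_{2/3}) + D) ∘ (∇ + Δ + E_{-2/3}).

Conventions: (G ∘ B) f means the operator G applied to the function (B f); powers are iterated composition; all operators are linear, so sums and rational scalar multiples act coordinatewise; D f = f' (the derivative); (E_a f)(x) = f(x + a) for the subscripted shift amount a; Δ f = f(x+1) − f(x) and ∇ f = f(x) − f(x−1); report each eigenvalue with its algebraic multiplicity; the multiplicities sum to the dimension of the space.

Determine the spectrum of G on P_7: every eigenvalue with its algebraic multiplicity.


λ = 2 (multiplicity 8)

image of 1: 2
image of x: 2x + 13/3
image of x^2: 2x^2 + (26/3)x + 61/9
image of x^3: 2x^3 + 13x^2 + (61/3)x + 289/27
image of x^4: 2x^4 + (52/3)x^3 + (122/3)x^2 + (1156/27)x + 1057/81
image of x^5: 2x^5 + (65/3)x^4 + (610/9)x^3 + (2890/27)x^2 + (5285/81)x + 8257/243
image of x^6: 2x^6 + 26x^5 + (305/3)x^4 + (5780/27)x^3 + (5285/27)x^2 + (16514/81)x + 937/729
image of x^7: 2x^7 + (91/3)x^6 + (427/3)x^5 + (10115/27)x^4 + (36995/81)x^3 + (57799/81)x^2 + (6559/729)x + 282625/2187
the matrix is upper triangular; its diagonal is (2, 2, 2, 2, 2, 2, 2, 2)
for a triangular matrix the eigenvalues are the diagonal entries, with algebraic multiplicity their repetition count


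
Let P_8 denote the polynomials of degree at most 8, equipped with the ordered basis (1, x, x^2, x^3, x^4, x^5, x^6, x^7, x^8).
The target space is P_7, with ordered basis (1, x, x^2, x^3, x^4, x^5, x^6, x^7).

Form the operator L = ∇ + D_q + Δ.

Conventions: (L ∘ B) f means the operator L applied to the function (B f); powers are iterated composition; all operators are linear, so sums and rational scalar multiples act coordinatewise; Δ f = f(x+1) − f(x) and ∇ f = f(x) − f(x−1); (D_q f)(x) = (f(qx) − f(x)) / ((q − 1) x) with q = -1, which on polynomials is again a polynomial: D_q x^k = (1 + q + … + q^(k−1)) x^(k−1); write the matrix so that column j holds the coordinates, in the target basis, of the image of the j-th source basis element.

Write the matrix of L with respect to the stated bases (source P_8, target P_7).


the matrix is [[0, 3, 0, 2, 0, 2, 0, 2, 0]; [0, 0, 4, 0, 8, 0, 12, 0, 16]; [0, 0, 0, 7, 0, 20, 0, 42, 0]; [0, 0, 0, 0, 8, 0, 40, 0, 112]; [0, 0, 0, 0, 0, 11, 0, 70, 0]; [0, 0, 0, 0, 0, 0, 12, 0, 112]; [0, 0, 0, 0, 0, 0, 0, 15, 0]; [0, 0, 0, 0, 0, 0, 0, 0, 16]] (rows listed top to bottom)

image of 1: 0
image of x: 3
image of x^2: 4x
image of x^3: 7x^2 + 2
image of x^4: 8x^3 + 8x
image of x^5: 11x^4 + 20x^2 + 2
image of x^6: 12x^5 + 40x^3 + 12x
image of x^7: 15x^6 + 70x^4 + 42x^2 + 2
image of x^8: 16x^7 + 112x^5 + 112x^3 + 16x
each image's coordinates form column j of the matrix


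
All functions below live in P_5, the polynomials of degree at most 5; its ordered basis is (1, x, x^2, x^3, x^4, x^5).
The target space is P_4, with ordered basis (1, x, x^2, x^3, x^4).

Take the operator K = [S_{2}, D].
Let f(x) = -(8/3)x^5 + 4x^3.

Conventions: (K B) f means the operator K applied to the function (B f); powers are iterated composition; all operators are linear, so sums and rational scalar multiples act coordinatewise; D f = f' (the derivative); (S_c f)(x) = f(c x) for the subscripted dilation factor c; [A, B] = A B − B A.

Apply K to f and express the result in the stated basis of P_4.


D f = -(40/3)x^4 + 12x^2
S_{2} D f = -(640/3)x^4 + 48x^2
S_{2} f = -(256/3)x^5 + 32x^3
D S_{2} f = -(1280/3)x^4 + 96x^2
[S_{2}, D] f = (640/3)x^4 - 48x^2

the result is g(x) = (640/3)x^4 - 48x^2


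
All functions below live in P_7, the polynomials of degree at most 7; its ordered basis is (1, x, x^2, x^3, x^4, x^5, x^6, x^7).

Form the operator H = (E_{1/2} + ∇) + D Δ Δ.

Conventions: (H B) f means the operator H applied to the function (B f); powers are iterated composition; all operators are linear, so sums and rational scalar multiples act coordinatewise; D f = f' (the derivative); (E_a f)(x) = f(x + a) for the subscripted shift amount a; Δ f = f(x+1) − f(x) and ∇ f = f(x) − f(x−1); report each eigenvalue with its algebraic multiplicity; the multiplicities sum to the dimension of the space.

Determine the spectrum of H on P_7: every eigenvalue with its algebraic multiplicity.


image of 1: 1
image of x: x + 3/2
image of x^2: x^2 + 3x - 3/4
image of x^3: x^3 + (9/2)x^2 - (9/4)x + 57/8
image of x^4: x^4 + 6x^3 - (9/2)x^2 + (57/2)x + 369/16
image of x^5: x^5 + (15/2)x^4 - (15/2)x^3 + (285/4)x^2 + (1845/16)x + 2273/32
image of x^6: x^6 + 9x^5 - (45/4)x^4 + (285/2)x^3 + (5535/16)x^2 + (6819/16)x + 11457/64
image of x^7: x^7 + (21/2)x^6 - (63/4)x^5 + (1995/8)x^4 + (12915/16)x^3 + (47733/32)x^2 + (80199/64)x + 55681/128
the matrix is upper triangular; its diagonal is (1, 1, 1, 1, 1, 1, 1, 1)
for a triangular matrix the eigenvalues are the diagonal entries, with algebraic multiplicity their repetition count

λ = 1 (multiplicity 8)


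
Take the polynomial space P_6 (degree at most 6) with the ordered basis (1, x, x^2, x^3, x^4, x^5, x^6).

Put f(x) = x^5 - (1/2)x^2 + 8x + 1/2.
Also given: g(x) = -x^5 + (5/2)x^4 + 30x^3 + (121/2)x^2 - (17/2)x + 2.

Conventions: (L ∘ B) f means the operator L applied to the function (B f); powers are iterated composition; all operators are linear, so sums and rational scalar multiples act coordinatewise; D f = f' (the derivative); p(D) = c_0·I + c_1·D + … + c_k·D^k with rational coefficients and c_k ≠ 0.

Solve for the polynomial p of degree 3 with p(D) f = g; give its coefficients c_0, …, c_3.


D^0 f = x^5 - (1/2)x^2 + 8x + 1/2
D^1 f = 5x^4 - x + 8
D^2 f = 20x^3 - 1
D^3 f = 60x^2
matching coefficients of g against c_0 f + c_1 Df + … from the top degree down determines the c_i
solution: c_0 = -1, c_1 = 1/2, c_2 = 3/2, c_3 = 1

p(D) = -I + (1/2)·D + (3/2)·D^2 + D^3, i.e. c_0 = -1, c_1 = 1/2, c_2 = 3/2, c_3 = 1


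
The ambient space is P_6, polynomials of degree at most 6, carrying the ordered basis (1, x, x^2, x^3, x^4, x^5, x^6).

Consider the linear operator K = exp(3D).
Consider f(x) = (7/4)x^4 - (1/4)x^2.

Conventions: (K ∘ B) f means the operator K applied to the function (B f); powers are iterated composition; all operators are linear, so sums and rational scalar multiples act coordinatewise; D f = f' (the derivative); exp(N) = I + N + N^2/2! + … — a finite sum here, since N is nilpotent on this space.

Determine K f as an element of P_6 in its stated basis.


the image equals g(x) = (7/4)x^4 + 21x^3 + (377/4)x^2 + (375/2)x + 279/2

order-1 term: 21x^3 - (3/2)x
order-2 term: (189/2)x^2 - 9/4
order-3 term: 189x
order-4 term: 567/4
the series for exp(3D) f terminates at order 4
exp(3D) f = (7/4)x^4 + 21x^3 + (377/4)x^2 + (375/2)x + 279/2


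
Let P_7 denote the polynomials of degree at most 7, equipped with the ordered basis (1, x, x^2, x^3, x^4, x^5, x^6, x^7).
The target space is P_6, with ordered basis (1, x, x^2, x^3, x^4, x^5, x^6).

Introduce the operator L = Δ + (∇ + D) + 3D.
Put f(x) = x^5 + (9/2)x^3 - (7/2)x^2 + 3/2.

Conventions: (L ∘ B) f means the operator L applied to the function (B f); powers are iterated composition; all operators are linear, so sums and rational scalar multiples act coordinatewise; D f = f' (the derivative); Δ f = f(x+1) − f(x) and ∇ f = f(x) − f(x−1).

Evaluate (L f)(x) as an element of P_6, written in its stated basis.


Δ f = 5x^4 + 10x^3 + (47/2)x^2 + (23/2)x + 2
∇ f = 5x^4 - 10x^3 + (47/2)x^2 - (51/2)x + 9
D f = 5x^4 + (27/2)x^2 - 7x
(∇ + D) f = 10x^4 - 10x^3 + 37x^2 - (65/2)x + 9
D f = 5x^4 + (27/2)x^2 - 7x
(3D) f = 15x^4 + (81/2)x^2 - 21x
(Δ + (∇ + D) + 3D) f = 30x^4 + 101x^2 - 42x + 11

the result is g(x) = 30x^4 + 101x^2 - 42x + 11


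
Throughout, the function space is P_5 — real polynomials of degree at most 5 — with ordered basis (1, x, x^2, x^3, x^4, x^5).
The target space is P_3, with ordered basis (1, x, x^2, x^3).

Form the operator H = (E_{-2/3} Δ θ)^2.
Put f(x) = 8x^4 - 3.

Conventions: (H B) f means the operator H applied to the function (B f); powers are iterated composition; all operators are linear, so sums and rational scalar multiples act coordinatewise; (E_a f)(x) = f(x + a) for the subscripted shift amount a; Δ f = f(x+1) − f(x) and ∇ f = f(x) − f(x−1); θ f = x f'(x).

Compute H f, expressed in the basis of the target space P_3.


the result is g(x) = 1152x^2 - 640x + 640/3

θ f = 32x^4
Δ θ f = 128x^3 + 192x^2 + 128x + 32
E_{-2/3} Δ θ f = 128x^3 - 64x^2 + (128/3)x - 160/27
θ (E_{-2/3} Δ θ) f = 384x^3 - 128x^2 + (128/3)x
Δ θ (E_{-2/3} Δ θ) f = 1152x^2 + 896x + 896/3
E_{-2/3} Δ θ (E_{-2/3} Δ θ) f = 1152x^2 - 640x + 640/3


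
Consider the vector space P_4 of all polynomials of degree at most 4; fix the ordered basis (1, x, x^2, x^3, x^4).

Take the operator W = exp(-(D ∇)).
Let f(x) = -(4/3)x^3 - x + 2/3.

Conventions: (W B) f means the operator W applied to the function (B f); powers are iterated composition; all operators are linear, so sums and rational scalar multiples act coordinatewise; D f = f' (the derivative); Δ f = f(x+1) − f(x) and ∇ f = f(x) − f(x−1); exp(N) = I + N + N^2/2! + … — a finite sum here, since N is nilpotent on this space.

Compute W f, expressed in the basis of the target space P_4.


the image equals g(x) = -(4/3)x^3 + 7x - 10/3

order-1 term: 8x - 4
the series for exp(-(D ∇)) f terminates at order 1
exp(-(D ∇)) f = -(4/3)x^3 + 7x - 10/3


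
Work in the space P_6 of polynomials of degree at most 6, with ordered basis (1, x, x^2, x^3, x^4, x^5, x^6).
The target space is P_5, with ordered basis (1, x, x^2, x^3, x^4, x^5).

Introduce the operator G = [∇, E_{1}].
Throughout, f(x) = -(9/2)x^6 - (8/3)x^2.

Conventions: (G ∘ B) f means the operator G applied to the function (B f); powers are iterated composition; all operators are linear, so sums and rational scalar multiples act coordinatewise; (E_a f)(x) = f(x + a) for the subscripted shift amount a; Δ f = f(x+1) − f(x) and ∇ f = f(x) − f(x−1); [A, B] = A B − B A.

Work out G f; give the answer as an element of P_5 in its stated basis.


the image equals g(x) = 0

E_{1} f = -(9/2)x^6 - 27x^5 - (135/2)x^4 - 90x^3 - (421/6)x^2 - (97/3)x - 43/6
∇ E_{1} f = -27x^5 - (135/2)x^4 - 90x^3 - (135/2)x^2 - (97/3)x - 43/6
∇ f = -27x^5 + (135/2)x^4 - 90x^3 + (135/2)x^2 - (97/3)x + 43/6
E_{1} ∇ f = -27x^5 - (135/2)x^4 - 90x^3 - (135/2)x^2 - (97/3)x - 43/6
[∇, E_{1}] f = 0


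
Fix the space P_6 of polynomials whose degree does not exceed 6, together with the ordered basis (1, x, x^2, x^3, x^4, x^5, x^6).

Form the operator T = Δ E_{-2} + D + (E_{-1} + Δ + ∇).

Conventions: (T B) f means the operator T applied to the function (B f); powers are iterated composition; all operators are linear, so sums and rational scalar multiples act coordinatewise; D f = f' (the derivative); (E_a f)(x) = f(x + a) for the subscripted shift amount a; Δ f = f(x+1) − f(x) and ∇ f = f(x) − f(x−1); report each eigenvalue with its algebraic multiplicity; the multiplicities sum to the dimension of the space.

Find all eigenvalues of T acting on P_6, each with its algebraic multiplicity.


λ = 1 (multiplicity 7)

image of 1: 1
image of x: x + 3
image of x^2: x^2 + 6x - 2
image of x^3: x^3 + 9x^2 - 6x + 8
image of x^4: x^4 + 12x^3 - 12x^2 + 32x - 14
image of x^5: x^5 + 15x^4 - 20x^3 + 80x^2 - 70x + 32
image of x^6: x^6 + 18x^5 - 30x^4 + 160x^3 - 210x^2 + 192x - 62
the matrix is upper triangular; its diagonal is (1, 1, 1, 1, 1, 1, 1)
for a triangular matrix the eigenvalues are the diagonal entries, with algebraic multiplicity their repetition count


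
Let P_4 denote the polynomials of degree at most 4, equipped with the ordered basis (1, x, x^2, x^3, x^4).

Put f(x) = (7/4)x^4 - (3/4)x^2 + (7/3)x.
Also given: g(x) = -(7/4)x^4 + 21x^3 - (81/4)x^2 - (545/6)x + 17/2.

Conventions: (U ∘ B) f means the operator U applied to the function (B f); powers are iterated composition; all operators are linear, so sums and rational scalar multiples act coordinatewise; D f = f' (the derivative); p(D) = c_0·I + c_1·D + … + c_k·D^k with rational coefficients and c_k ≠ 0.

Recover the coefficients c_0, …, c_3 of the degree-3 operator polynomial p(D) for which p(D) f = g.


c_0 = -1, c_1 = 3, c_2 = -1, c_3 = -2

D^0 f = (7/4)x^4 - (3/4)x^2 + (7/3)x
D^1 f = 7x^3 - (3/2)x + 7/3
D^2 f = 21x^2 - 3/2
D^3 f = 42x
matching coefficients of g against c_0 f + c_1 Df + … from the top degree down determines the c_i
solution: c_0 = -1, c_1 = 3, c_2 = -1, c_3 = -2


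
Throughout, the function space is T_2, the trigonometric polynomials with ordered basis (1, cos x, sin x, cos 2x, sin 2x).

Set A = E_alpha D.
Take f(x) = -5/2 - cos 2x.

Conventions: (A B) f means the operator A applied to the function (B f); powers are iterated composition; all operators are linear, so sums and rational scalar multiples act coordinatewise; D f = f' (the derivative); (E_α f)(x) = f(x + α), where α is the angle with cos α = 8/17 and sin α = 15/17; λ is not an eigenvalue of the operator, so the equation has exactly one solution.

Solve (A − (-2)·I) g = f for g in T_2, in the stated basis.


write g with unknown coordinates in the stated basis and equate coefficients in (A − (-2)·I) g = f
solving from the highest basis element down gives g = -5/4 - (1/4)cos 2x + (23/28)sin 2x
check: A g = -(1/2)cos 2x - (23/14)sin 2x
so A g − (-2)·g = -5/2 - cos 2x = f ✓

the result is g(x) = -5/4 - (1/4)cos 2x + (23/28)sin 2x


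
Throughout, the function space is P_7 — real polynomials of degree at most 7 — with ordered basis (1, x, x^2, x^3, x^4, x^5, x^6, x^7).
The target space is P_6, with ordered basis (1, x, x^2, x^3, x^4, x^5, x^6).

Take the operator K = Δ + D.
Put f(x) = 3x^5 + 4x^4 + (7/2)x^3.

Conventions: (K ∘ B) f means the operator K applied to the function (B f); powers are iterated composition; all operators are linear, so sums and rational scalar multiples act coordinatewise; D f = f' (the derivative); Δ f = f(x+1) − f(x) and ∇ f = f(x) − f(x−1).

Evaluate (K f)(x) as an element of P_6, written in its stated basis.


the image equals g(x) = 30x^4 + 62x^3 + 75x^2 + (83/2)x + 21/2

Δ f = 15x^4 + 46x^3 + (129/2)x^2 + (83/2)x + 21/2
D f = 15x^4 + 16x^3 + (21/2)x^2
(Δ + D) f = 30x^4 + 62x^3 + 75x^2 + (83/2)x + 21/2


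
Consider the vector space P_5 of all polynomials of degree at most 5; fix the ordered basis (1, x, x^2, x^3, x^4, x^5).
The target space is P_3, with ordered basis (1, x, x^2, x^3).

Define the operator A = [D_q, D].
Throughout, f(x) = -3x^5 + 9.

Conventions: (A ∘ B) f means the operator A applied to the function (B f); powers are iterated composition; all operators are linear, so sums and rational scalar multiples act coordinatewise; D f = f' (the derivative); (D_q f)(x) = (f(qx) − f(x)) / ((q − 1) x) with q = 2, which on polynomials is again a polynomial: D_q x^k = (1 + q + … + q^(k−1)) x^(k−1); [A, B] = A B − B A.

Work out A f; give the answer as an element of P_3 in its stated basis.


the image equals g(x) = 147x^3

D f = -15x^4
D_q D f = -225x^3
D_q f = -93x^4
D D_q f = -372x^3
[D_q, D] f = 147x^3


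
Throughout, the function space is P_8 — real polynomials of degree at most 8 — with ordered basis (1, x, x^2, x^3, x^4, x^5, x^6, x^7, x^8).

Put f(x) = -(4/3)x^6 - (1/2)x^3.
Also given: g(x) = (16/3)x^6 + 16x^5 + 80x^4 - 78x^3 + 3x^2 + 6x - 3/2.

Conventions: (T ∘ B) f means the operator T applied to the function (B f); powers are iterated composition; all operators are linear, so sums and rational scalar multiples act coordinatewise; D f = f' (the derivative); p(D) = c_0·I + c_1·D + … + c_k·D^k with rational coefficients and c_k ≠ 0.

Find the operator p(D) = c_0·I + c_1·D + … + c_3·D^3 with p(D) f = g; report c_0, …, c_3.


D^0 f = -(4/3)x^6 - (1/2)x^3
D^1 f = -8x^5 - (3/2)x^2
D^2 f = -40x^4 - 3x
D^3 f = -160x^3 - 3
matching coefficients of g against c_0 f + c_1 Df + … from the top degree down determines the c_i
solution: c_0 = -4, c_1 = -2, c_2 = -2, c_3 = 1/2

c_0 = -4, c_1 = -2, c_2 = -2, c_3 = 1/2


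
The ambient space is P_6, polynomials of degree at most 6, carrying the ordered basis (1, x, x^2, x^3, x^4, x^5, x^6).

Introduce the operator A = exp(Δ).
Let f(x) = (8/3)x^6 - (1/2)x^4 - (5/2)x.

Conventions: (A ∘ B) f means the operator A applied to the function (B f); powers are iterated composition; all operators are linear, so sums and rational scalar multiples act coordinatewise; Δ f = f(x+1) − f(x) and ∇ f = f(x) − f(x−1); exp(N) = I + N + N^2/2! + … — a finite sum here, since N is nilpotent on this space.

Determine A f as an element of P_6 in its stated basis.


order-1 term: 16x^5 + 40x^4 + (154/3)x^3 + 37x^2 + 14x - 1/3
order-2 term: 40x^4 + 160x^3 + 277x^2 + 234x + 475/6
order-3 term: (160/3)x^3 + 240x^2 + 398x + 237
order-4 term: 40x^2 + 160x + 1037/6
order-5 term: 16x + 40
order-6 term: 8/3
the series for exp(Δ) f terminates at order 6
exp(Δ) f = (8/3)x^6 + 16x^5 + (159/2)x^4 + (794/3)x^3 + 594x^2 + (1639/2)x + 1594/3

the image equals g(x) = (8/3)x^6 + 16x^5 + (159/2)x^4 + (794/3)x^3 + 594x^2 + (1639/2)x + 1594/3


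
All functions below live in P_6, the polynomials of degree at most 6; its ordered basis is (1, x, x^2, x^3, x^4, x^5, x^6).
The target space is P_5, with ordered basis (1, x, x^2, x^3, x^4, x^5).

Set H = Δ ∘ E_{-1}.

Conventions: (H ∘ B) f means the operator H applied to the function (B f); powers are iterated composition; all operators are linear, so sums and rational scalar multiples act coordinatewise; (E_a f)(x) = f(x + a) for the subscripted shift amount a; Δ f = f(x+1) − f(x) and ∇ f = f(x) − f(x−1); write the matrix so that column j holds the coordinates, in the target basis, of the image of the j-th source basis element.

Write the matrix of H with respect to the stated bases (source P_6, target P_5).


image of 1: 0
image of x: 1
image of x^2: 2x - 1
image of x^3: 3x^2 - 3x + 1
image of x^4: 4x^3 - 6x^2 + 4x - 1
image of x^5: 5x^4 - 10x^3 + 10x^2 - 5x + 1
image of x^6: 6x^5 - 15x^4 + 20x^3 - 15x^2 + 6x - 1
each image's coordinates form column j of the matrix

the matrix is [[0, 1, -1, 1, -1, 1, -1]; [0, 0, 2, -3, 4, -5, 6]; [0, 0, 0, 3, -6, 10, -15]; [0, 0, 0, 0, 4, -10, 20]; [0, 0, 0, 0, 0, 5, -15]; [0, 0, 0, 0, 0, 0, 6]] (rows listed top to bottom)


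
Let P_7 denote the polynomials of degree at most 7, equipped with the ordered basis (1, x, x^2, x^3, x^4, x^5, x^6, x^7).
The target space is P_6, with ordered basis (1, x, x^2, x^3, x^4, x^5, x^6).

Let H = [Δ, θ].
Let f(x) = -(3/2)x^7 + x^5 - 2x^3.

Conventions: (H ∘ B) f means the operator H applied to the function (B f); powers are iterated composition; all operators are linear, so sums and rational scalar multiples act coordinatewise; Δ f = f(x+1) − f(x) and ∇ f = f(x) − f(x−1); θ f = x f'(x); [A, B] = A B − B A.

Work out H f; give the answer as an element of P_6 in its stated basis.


the result is g(x) = -(21/2)x^6 - 63x^5 - (305/2)x^4 - 190x^3 - (267/2)x^2 - 55x - 23/2

θ f = -(21/2)x^7 + 5x^5 - 6x^3
Δ θ f = -(147/2)x^6 - (441/2)x^5 - (685/2)x^4 - (635/2)x^3 - (377/2)x^2 - (133/2)x - 23/2
Δ f = -(21/2)x^6 - (63/2)x^5 - (95/2)x^4 - (85/2)x^3 - (55/2)x^2 - (23/2)x - 5/2
θ Δ f = -63x^6 - (315/2)x^5 - 190x^4 - (255/2)x^3 - 55x^2 - (23/2)x
[Δ, θ] f = -(21/2)x^6 - 63x^5 - (305/2)x^4 - 190x^3 - (267/2)x^2 - 55x - 23/2


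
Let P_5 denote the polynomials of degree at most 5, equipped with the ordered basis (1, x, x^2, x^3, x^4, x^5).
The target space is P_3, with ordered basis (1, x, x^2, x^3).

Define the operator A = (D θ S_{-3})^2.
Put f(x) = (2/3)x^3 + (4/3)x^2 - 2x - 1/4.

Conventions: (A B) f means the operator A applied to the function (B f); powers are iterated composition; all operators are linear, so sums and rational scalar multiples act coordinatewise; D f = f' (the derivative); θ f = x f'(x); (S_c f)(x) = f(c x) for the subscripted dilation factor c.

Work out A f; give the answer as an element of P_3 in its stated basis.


S_{-3} f = -18x^3 + 12x^2 + 6x - 1/4
θ S_{-3} f = -54x^3 + 24x^2 + 6x
D θ S_{-3} f = -162x^2 + 48x + 6
S_{-3} (D θ S_{-3}) f = -1458x^2 - 144x + 6
θ S_{-3} (D θ S_{-3}) f = -2916x^2 - 144x
D θ S_{-3} (D θ S_{-3}) f = -5832x - 144

g(x) = -5832x - 144


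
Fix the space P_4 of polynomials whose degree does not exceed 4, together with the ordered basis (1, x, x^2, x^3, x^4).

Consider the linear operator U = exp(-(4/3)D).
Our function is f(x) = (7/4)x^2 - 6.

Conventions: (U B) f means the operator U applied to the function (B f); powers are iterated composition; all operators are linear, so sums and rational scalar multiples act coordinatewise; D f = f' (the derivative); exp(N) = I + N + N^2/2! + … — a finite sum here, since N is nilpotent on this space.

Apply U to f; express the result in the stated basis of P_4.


order-1 term: -(14/3)x
order-2 term: 28/9
the series for exp(-(4/3)D) f terminates at order 2
exp(-(4/3)D) f = (7/4)x^2 - (14/3)x - 26/9

g(x) = (7/4)x^2 - (14/3)x - 26/9


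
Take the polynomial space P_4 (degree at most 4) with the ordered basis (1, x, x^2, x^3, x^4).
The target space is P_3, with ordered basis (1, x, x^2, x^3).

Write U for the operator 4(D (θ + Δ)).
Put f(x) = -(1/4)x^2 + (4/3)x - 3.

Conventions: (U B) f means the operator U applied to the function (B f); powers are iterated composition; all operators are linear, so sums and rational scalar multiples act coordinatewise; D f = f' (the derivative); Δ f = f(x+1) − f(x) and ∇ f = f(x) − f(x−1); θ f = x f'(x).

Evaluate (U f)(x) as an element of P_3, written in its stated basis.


g(x) = -4x + 10/3

θ f = -(1/2)x^2 + (4/3)x
Δ f = -(1/2)x + 13/12
(θ + Δ) f = -(1/2)x^2 + (5/6)x + 13/12
D (θ + Δ) f = -x + 5/6
(4(D (θ + Δ))) f = -4x + 10/3


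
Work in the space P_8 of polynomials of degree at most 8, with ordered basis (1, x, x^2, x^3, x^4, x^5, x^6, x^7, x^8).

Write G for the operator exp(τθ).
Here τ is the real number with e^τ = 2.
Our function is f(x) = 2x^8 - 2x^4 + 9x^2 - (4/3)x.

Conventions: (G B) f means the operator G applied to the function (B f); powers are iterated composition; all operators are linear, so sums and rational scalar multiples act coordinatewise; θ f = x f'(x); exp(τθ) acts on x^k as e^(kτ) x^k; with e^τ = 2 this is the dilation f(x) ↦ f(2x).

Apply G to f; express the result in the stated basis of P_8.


exp(τθ) x^k = e^(kτ) x^k; with e^τ = 2 this sends x^k to 2^k x^k
x ↦ 2 x
x^2 ↦ 4 x^2
x^4 ↦ 16 x^4
x^8 ↦ 256 x^8
applying this coordinatewise to f: exp(τθ) f = 512x^8 - 32x^4 + 36x^2 - (8/3)x

the result is g(x) = 512x^8 - 32x^4 + 36x^2 - (8/3)x


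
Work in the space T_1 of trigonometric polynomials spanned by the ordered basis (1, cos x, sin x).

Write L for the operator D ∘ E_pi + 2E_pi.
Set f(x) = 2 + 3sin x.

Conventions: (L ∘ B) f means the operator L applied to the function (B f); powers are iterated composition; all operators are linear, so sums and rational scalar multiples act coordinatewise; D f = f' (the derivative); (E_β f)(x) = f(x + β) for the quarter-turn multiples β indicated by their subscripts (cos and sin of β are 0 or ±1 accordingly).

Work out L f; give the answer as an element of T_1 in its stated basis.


E_pi f = 2 - 3sin x
D E_pi f = -3cos x
E_pi f = 2 - 3sin x
(2E_pi) f = 4 - 6sin x
(D ∘ E_pi + 2E_pi) f = 4 - 3cos x - 6sin x

the result is g(x) = 4 - 3cos x - 6sin x


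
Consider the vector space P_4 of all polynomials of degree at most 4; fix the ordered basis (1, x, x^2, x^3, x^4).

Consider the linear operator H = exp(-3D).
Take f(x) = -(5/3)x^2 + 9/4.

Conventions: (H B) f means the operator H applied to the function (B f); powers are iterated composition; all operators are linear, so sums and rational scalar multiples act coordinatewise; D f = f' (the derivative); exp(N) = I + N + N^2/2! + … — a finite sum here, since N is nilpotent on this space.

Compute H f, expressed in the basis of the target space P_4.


order-1 term: 10x
order-2 term: -15
the series for exp(-3D) f terminates at order 2
exp(-3D) f = -(5/3)x^2 + 10x - 51/4

the image equals g(x) = -(5/3)x^2 + 10x - 51/4


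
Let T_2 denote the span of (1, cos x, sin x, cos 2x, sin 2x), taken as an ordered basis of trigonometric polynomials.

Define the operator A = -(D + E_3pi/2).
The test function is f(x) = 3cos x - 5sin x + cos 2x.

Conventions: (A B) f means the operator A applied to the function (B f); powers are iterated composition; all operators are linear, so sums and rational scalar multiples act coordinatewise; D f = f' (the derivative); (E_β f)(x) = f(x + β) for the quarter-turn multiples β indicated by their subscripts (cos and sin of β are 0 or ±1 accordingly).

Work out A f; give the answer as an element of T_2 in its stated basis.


the result is g(x) = cos 2x + 2sin 2x

D f = -5cos x - 3sin x - 2sin 2x
E_3pi/2 f = 5cos x + 3sin x - cos 2x
(D + E_3pi/2) f = -cos 2x - 2sin 2x
(-(D + E_3pi/2)) f = cos 2x + 2sin 2x


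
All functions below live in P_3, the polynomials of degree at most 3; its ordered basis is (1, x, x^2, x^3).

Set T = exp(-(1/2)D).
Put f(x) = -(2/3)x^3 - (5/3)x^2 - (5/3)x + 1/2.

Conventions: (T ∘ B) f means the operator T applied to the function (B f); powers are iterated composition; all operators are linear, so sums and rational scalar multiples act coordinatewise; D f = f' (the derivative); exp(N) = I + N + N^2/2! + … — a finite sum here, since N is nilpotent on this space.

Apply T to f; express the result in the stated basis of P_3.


order-1 term: x^2 + (5/3)x + 5/6
order-2 term: -(1/2)x - 5/12
order-3 term: 1/12
the series for exp(-(1/2)D) f terminates at order 3
exp(-(1/2)D) f = -(2/3)x^3 - (2/3)x^2 - (1/2)x + 1

the result is g(x) = -(2/3)x^3 - (2/3)x^2 - (1/2)x + 1
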